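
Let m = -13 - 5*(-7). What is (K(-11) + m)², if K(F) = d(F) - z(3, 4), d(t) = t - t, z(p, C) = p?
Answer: 361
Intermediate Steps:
d(t) = 0
m = 22 (m = -13 + 35 = 22)
K(F) = -3 (K(F) = 0 - 1*3 = 0 - 3 = -3)
(K(-11) + m)² = (-3 + 22)² = 19² = 361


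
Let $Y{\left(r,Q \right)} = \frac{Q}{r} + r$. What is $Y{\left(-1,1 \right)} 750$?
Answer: $-1500$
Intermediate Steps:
$Y{\left(r,Q \right)} = r + \frac{Q}{r}$
$Y{\left(-1,1 \right)} 750 = \left(-1 + 1 \frac{1}{-1}\right) 750 = \left(-1 + 1 \left(-1\right)\right) 750 = \left(-1 - 1\right) 750 = \left(-2\right) 750 = -1500$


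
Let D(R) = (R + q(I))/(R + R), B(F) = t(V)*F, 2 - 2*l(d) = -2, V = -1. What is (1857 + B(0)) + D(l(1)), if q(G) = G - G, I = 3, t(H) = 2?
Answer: 3715/2 ≈ 1857.5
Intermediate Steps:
l(d) = 2 (l(d) = 1 - ½*(-2) = 1 + 1 = 2)
q(G) = 0
B(F) = 2*F
D(R) = ½ (D(R) = (R + 0)/(R + R) = R/((2*R)) = R*(1/(2*R)) = ½)
(1857 + B(0)) + D(l(1)) = (1857 + 2*0) + ½ = (1857 + 0) + ½ = 1857 + ½ = 3715/2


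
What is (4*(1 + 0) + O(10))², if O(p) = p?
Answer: 196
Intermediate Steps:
(4*(1 + 0) + O(10))² = (4*(1 + 0) + 10)² = (4*1 + 10)² = (4 + 10)² = 14² = 196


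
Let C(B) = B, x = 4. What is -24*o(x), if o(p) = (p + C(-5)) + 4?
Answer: -72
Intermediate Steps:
o(p) = -1 + p (o(p) = (p - 5) + 4 = (-5 + p) + 4 = -1 + p)
-24*o(x) = -24*(-1 + 4) = -24*3 = -72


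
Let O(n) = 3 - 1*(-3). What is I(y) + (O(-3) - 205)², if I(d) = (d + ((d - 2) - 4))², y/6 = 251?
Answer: 9075637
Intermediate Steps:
O(n) = 6 (O(n) = 3 + 3 = 6)
y = 1506 (y = 6*251 = 1506)
I(d) = (-6 + 2*d)² (I(d) = (d + ((-2 + d) - 4))² = (d + (-6 + d))² = (-6 + 2*d)²)
I(y) + (O(-3) - 205)² = 4*(-3 + 1506)² + (6 - 205)² = 4*1503² + (-199)² = 4*2259009 + 39601 = 9036036 + 39601 = 9075637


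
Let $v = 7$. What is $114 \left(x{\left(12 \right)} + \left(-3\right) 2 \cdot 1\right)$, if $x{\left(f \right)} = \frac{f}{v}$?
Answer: $- \frac{3420}{7} \approx -488.57$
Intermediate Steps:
$x{\left(f \right)} = \frac{f}{7}$
$114 \left(x{\left(12 \right)} + \left(-3\right) 2 \cdot 1\right) = 114 \left(\frac{1}{7} \cdot 12 + \left(-3\right) 2 \cdot 1\right) = 114 \left(\frac{12}{7} - 6\right) = 114 \left(- \frac{30}{7}\right) = - \frac{3420}{7}$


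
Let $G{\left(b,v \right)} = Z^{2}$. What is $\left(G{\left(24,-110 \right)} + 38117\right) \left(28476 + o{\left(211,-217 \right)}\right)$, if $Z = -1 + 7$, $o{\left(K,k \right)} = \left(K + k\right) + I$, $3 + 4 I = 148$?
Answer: $\frac{4350395825}{4} \approx 1.0876 \cdot 10^{9}$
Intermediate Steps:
$I = \frac{145}{4}$ ($I = - \frac{3}{4} + \frac{1}{4} \cdot 148 = - \frac{3}{4} + 37 = \frac{145}{4} \approx 36.25$)
$o{\left(K,k \right)} = \frac{145}{4} + K + k$ ($o{\left(K,k \right)} = \left(K + k\right) + \frac{145}{4} = \frac{145}{4} + K + k$)
$Z = 6$
$G{\left(b,v \right)} = 36$ ($G{\left(b,v \right)} = 6^{2} = 36$)
$\left(G{\left(24,-110 \right)} + 38117\right) \left(28476 + o{\left(211,-217 \right)}\right) = \left(36 + 38117\right) \left(28476 + \left(\frac{145}{4} + 211 - 217\right)\right) = 38153 \left(28476 + \frac{121}{4}\right) = 38153 \cdot \frac{114025}{4} = \frac{4350395825}{4}$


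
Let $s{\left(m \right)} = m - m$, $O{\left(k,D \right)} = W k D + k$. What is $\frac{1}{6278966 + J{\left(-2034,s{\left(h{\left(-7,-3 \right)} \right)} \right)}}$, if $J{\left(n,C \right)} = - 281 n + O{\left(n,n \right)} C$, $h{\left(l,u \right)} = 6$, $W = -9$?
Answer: $\frac{1}{6850520} \approx 1.4597 \cdot 10^{-7}$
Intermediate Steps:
$O{\left(k,D \right)} = k - 9 D k$ ($O{\left(k,D \right)} = - 9 k D + k = - 9 D k + k = k - 9 D k$)
$s{\left(m \right)} = 0$
$J{\left(n,C \right)} = - 281 n + C n \left(1 - 9 n\right)$ ($J{\left(n,C \right)} = - 281 n + n \left(1 - 9 n\right) C = - 281 n + C n \left(1 - 9 n\right)$)
$\frac{1}{6278966 + J{\left(-2034,s{\left(h{\left(-7,-3 \right)} \right)} \right)}} = \frac{1}{6278966 - 2034 \left(-281 + 0 \left(1 - -18306\right)\right)} = \frac{1}{6278966 - 2034 \left(-281 + 0 \left(1 + 18306\right)\right)} = \frac{1}{6278966 - 2034 \left(-281 + 0 \cdot 18307\right)} = \frac{1}{6278966 - 2034 \left(-281 + 0\right)} = \frac{1}{6278966 - -571554} = \frac{1}{6278966 + 571554} = \frac{1}{6850520}$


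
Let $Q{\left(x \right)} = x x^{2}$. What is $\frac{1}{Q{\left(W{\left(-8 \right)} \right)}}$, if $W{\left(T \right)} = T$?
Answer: $- \frac{1}{512} \approx -0.0019531$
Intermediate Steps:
$Q{\left(x \right)} = x^{3}$
$\frac{1}{Q{\left(W{\left(-8 \right)} \right)}} = \frac{1}{\left(-8\right)^{3}} = \frac{1}{-512} = - \frac{1}{512}$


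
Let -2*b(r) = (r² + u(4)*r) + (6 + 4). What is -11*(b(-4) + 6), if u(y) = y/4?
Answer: 55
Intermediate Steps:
u(y) = y/4 (u(y) = y*(¼) = y/4)
b(r) = -5 - r/2 - r²/2 (b(r) = -((r² + ((¼)*4)*r) + (6 + 4))/2 = -((r² + 1*r) + 10)/2 = -((r² + r) + 10)/2 = -((r + r²) + 10)/2 = -(10 + r + r²)/2 = -5 - r/2 - r²/2)
-11*(b(-4) + 6) = -11*((-5 - ½*(-4) - ½*(-4)²) + 6) = -11*((-5 + 2 - ½*16) + 6) = -11*((-5 + 2 - 8) + 6) = -11*(-11 + 6) = -11*(-5) = 55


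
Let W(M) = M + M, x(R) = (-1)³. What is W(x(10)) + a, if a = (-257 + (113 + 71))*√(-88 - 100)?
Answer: -2 - 146*I*√47 ≈ -2.0 - 1000.9*I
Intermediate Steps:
x(R) = -1
a = -146*I*√47 (a = (-257 + 184)*√(-188) = -146*I*√47 ≈ -1000.9*I)
W(M) = 2*M
W(x(10)) + a = 2*(-1) - 146*I*√47 = -2 - 146*I*√47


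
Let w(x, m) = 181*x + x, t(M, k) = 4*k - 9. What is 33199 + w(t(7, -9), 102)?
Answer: 25009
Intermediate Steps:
t(M, k) = -9 + 4*k
w(x, m) = 182*x
33199 + w(t(7, -9), 102) = 33199 + 182*(-9 + 4*(-9)) = 33199 + 182*(-9 - 36) = 33199 + 182*(-45) = 33199 - 8190 = 25009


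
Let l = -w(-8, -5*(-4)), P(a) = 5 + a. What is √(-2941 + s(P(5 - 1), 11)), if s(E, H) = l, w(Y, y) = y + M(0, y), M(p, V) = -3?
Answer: I*√2958 ≈ 54.388*I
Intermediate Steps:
w(Y, y) = -3 + y (w(Y, y) = y - 3 = -3 + y)
l = -17 (l = -(-3 - 5*(-4)) = -(-3 + 20) = -1*17 = -17)
s(E, H) = -17
√(-2941 + s(P(5 - 1), 11)) = √(-2941 - 17) = √(-2958) = I*√2958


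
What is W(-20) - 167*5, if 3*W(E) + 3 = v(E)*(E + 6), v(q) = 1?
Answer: -2522/3 ≈ -840.67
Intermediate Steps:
W(E) = 1 + E/3 (W(E) = -1 + (1*(E + 6))/3 = -1 + (1*(6 + E))/3 = -1 + (6 + E)/3 = -1 + (2 + E/3) = 1 + E/3)
W(-20) - 167*5 = (1 + (⅓)*(-20)) - 167*5 = (1 - 20/3) - 1*835 = -17/3 - 835 = -2522/3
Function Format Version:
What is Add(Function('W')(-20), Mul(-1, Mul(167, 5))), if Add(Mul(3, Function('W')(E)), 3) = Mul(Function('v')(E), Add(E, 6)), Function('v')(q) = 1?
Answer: Rational(-2522, 3) ≈ -840.67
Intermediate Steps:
Function('W')(E) = Add(1, Mul(Rational(1, 3), E)) (Function('W')(E) = Add(-1, Mul(Rational(1, 3), Mul(1, Add(E, 6)))) = Add(-1, Mul(Rational(1, 3), Mul(1, Add(6, E)))) = Add(-1, Mul(Rational(1, 3), Add(6, E))) = Add(-1, Add(2, Mul(Rational(1, 3), E))) = Add(1, Mul(Rational(1, 3), E)))
Add(Function('W')(-20), Mul(-1, Mul(167, 5))) = Add(Add(1, Mul(Rational(1, 3), -20)), Mul(-1, Mul(167, 5))) = Add(Add(1, Rational(-20, 3)), Mul(-1, 835)) = Add(Rational(-17, 3), -835) = Rational(-2522, 3)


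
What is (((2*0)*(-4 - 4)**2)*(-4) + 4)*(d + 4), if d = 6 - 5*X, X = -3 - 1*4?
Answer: 180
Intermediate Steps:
X = -7 (X = -3 - 4 = -7)
d = 41 (d = 6 - 5*(-7) = 6 + 35 = 41)
(((2*0)*(-4 - 4)**2)*(-4) + 4)*(d + 4) = (((2*0)*(-4 - 4)**2)*(-4) + 4)*(41 + 4) = ((0*(-8)**2)*(-4) + 4)*45 = ((0*64)*(-4) + 4)*45 = (0*(-4) + 4)*45 = (0 + 4)*45 = 4*45 = 180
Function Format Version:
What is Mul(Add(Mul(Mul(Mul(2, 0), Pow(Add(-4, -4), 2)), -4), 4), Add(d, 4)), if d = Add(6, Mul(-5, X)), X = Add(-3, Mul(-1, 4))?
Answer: 180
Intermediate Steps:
X = -7 (X = Add(-3, -4) = -7)
d = 41 (d = Add(6, Mul(-5, -7)) = Add(6, 35) = 41)
Mul(Add(Mul(Mul(Mul(2, 0), Pow(Add(-4, -4), 2)), -4), 4), Add(d, 4)) = Mul(Add(Mul(Mul(Mul(2, 0), Pow(Add(-4, -4), 2)), -4), 4), Add(41, 4)) = Mul(Add(Mul(Mul(0, Pow(-8, 2)), -4), 4), 45) = Mul(Add(Mul(Mul(0, 64), -4), 4), 45) = Mul(Add(Mul(0, -4), 4), 45) = Mul(Add(0, 4), 45) = Mul(4, 45) = 180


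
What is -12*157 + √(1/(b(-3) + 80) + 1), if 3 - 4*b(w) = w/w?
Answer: -1884 + √26243/161 ≈ -1883.0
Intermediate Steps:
b(w) = ½ (b(w) = ¾ - w/(4*w) = ¾ - ¼*1 = ¾ - ¼ = ½)
-12*157 + √(1/(b(-3) + 80) + 1) = -12*157 + √(1/(½ + 80) + 1) = -1884 + √(1/(161/2) + 1) = -1884 + √(2/161 + 1) = -1884 + √(163/161) = -1884 + √26243/161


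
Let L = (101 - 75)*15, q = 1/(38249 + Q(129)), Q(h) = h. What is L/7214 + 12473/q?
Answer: 1726630480153/3607 ≈ 4.7869e+8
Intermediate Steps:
q = 1/38378 (q = 1/(38249 + 129) = 1/38378 ≈ 2.6057e-5)
L = 390 (L = 26*15 = 390)
L/7214 + 12473/q = 390/7214 + 12473/(1/38378) = 390*(1/7214) + 12473*38378 = 195/3607 + 478688794 = 1726630480153/3607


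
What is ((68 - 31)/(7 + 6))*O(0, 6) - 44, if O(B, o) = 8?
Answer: -276/13 ≈ -21.231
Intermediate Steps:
((68 - 31)/(7 + 6))*O(0, 6) - 44 = ((68 - 31)/(7 + 6))*8 - 44 = (37/13)*8 - 44 = 296/13 - 44 = -276/13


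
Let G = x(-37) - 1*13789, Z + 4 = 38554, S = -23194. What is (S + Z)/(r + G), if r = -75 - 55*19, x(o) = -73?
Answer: -698/681 ≈ -1.0250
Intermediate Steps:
r = -1120 (r = -75 - 1045 = -1120)
Z = 38550 (Z = -4 + 38554 = 38550)
G = -13862 (G = -73 - 1*13789 = -73 - 13789 = -13862)
(S + Z)/(r + G) = (-23194 + 38550)/(-1120 - 13862) = 15356/(-14982) = 15356*(-1/14982) = -698/681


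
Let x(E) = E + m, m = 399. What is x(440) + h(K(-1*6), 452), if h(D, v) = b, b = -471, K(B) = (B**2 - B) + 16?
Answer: 368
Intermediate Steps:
K(B) = 16 + B**2 - B
x(E) = 399 + E (x(E) = E + 399 = 399 + E)
h(D, v) = -471
x(440) + h(K(-1*6), 452) = (399 + 440) - 471 = 839 - 471 = 368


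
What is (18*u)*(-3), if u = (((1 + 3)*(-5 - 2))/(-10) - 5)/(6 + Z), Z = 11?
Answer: 594/85 ≈ 6.9882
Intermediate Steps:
u = -11/85 (u = (((1 + 3)*(-5 - 2))/(-10) - 5)/(6 + 11) = ((4*(-7))*(-⅒) - 5)/17 = (-28*(-⅒) - 5)*(1/17) = (14/5 - 5)*(1/17) = -11/5*1/17 = -11/85 ≈ -0.12941)
(18*u)*(-3) = (18*(-11/85))*(-3) = -198/85*(-3) = 594/85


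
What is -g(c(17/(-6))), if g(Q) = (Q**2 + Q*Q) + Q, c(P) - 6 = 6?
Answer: -300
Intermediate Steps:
c(P) = 12 (c(P) = 6 + 6 = 12)
g(Q) = Q + 2*Q**2 (g(Q) = (Q**2 + Q**2) + Q = 2*Q**2 + Q = Q + 2*Q**2)
-g(c(17/(-6))) = -12*(1 + 2*12) = -12*(1 + 24) = -12*25 = -1*300 = -300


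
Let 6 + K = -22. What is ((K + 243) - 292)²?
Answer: 5929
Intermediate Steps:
K = -28 (K = -6 - 22 = -28)
((K + 243) - 292)² = ((-28 + 243) - 292)² = (215 - 292)² = (-77)² = 5929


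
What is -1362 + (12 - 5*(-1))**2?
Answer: -1073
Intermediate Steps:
-1362 + (12 - 5*(-1))**2 = -1362 + (12 + 5)**2 = -1362 + 17**2 = -1362 + 289 = -1073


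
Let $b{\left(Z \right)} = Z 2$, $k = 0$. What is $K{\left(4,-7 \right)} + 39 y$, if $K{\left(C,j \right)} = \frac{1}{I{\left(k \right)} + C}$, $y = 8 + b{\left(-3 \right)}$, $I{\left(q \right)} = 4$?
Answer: $\frac{625}{8} \approx 78.125$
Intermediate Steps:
$b{\left(Z \right)} = 2 Z$
$y = 2$ ($y = 8 + 2 \left(-3\right) = 8 - 6 = 2$)
$K{\left(C,j \right)} = \frac{1}{4 + C}$
$K{\left(4,-7 \right)} + 39 y = \frac{1}{4 + 4} + 39 \cdot 2 = \frac{1}{8} + 78 = \frac{625}{8}$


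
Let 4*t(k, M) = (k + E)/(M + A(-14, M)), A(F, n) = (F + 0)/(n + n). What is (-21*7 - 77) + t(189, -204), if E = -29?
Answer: -9328576/41609 ≈ -224.20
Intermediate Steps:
A(F, n) = F/(2*n) (A(F, n) = F/((2*n)) = F*(1/(2*n)) = F/(2*n))
t(k, M) = (-29 + k)/(4*(M - 7/M)) (t(k, M) = ((k - 29)/(M + (½)*(-14)/M))/4 = ((-29 + k)/(M - 7/M))/4 = (-29 + k)/(4*(M - 7/M)))
(-21*7 - 77) + t(189, -204) = (-21*7 - 77) + (¼)*(-204)*(-29 + 189)/(-7 + (-204)²) = (-147 - 77) + (¼)*(-204)*160/(-7 + 41616) = -224 + (¼)*(-204)*160/41609 = -224 + (¼)*(-204)*(1/41609)*160 = -224 - 8160/41609 = -9328576/41609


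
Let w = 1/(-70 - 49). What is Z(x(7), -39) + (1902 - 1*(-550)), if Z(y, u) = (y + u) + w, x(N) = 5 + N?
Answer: 288574/119 ≈ 2425.0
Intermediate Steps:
w = -1/119 (w = 1/(-119) = -1/119 ≈ -0.0084034)
Z(y, u) = -1/119 + u + y (Z(y, u) = (y + u) - 1/119 = (u + y) - 1/119 = -1/119 + u + y)
Z(x(7), -39) + (1902 - 1*(-550)) = (-1/119 - 39 + (5 + 7)) + (1902 - 1*(-550)) = (-1/119 - 39 + 12) + (1902 + 550) = -3214/119 + 2452 = 288574/119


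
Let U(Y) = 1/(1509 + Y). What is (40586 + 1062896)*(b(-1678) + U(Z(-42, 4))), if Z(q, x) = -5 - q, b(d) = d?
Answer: -1431319329567/773 ≈ -1.8516e+9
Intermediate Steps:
(40586 + 1062896)*(b(-1678) + U(Z(-42, 4))) = (40586 + 1062896)*(-1678 + 1/(1509 + (-5 - 1*(-42)))) = 1103482*(-1678 + 1/(1509 + (-5 + 42))) = 1103482*(-1678 + 1/(1509 + 37)) = 1103482*(-1678 + 1/1546) = 1103482*(-2594187/1546) = -1431319329567/773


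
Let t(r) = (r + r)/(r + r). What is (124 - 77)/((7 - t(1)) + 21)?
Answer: 47/27 ≈ 1.7407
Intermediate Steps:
t(r) = 1 (t(r) = (2*r)/((2*r)) = (2*r)*(1/(2*r)) = 1)
(124 - 77)/((7 - t(1)) + 21) = (124 - 77)/((7 - 1*1) + 21) = 47/((7 - 1) + 21) = 47/(6 + 21) = 47/27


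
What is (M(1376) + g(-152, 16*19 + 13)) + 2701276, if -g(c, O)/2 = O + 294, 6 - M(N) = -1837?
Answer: 2701897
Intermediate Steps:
M(N) = 1843 (M(N) = 6 - 1*(-1837) = 6 + 1837 = 1843)
g(c, O) = -588 - 2*O (g(c, O) = -2*(O + 294) = -2*(294 + O) = -588 - 2*O)
(M(1376) + g(-152, 16*19 + 13)) + 2701276 = (1843 + (-588 - 2*(16*19 + 13))) + 2701276 = (1843 + (-588 - 2*(304 + 13))) + 2701276 = (1843 + (-588 - 2*317)) + 2701276 = (1843 + (-588 - 634)) + 2701276 = (1843 - 1222) + 2701276 = 621 + 2701276 = 2701897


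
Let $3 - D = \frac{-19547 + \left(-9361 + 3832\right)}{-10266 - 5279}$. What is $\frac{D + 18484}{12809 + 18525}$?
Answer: $\frac{287355339}{487087030} \approx 0.58995$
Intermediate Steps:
$D = \frac{21559}{15545}$ ($D = 3 - \frac{-19547 + \left(-9361 + 3832\right)}{-10266 - 5279} = 3 - \frac{-19547 - 5529}{-15545} = 3 - \left(-25076\right) \left(- \frac{1}{15545}\right) = 3 - \frac{25076}{15545} = \frac{21559}{15545} \approx 1.3869$)
$\frac{D + 18484}{12809 + 18525} = \frac{\frac{21559}{15545} + 18484}{12809 + 18525} = \frac{287355339}{15545 \cdot 31334} = \frac{287355339}{15545} \cdot \frac{1}{31334} = \frac{287355339}{487087030}$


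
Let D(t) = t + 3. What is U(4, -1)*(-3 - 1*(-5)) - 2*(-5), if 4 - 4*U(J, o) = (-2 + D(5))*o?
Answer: 15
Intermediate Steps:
D(t) = 3 + t
U(J, o) = 1 - 3*o/2 (U(J, o) = 1 - (-2 + (3 + 5))*o/4 = 1 - (-2 + 8)*o/4 = 1 - 3*o/2)
U(4, -1)*(-3 - 1*(-5)) - 2*(-5) = (1 - 3/2*(-1))*(-3 - 1*(-5)) - 2*(-5) = (1 + 3/2)*(-3 + 5) + 10 = (5/2)*2 + 10 = 5 + 10 = 15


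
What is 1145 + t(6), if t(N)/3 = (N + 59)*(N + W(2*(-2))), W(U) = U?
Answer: 1535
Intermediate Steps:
t(N) = 3*(-4 + N)*(59 + N) (t(N) = 3*((N + 59)*(N + 2*(-2))) = 3*((59 + N)*(N - 4)) = 3*((59 + N)*(-4 + N)) = 3*((-4 + N)*(59 + N)) = 3*(-4 + N)*(59 + N))
1145 + t(6) = 1145 + (-708 + 3*6² + 165*6) = 1145 + (-708 + 3*36 + 990) = 1145 + (-708 + 108 + 990) = 1145 + 390 = 1535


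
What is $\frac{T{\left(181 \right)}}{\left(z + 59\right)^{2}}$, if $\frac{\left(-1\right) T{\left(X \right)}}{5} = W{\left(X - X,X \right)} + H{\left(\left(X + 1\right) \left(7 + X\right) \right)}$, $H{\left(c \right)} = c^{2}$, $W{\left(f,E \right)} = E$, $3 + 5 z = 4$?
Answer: $- \frac{146341854625}{87616} \approx -1.6703 \cdot 10^{6}$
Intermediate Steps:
$z = \frac{1}{5}$ ($z = - \frac{3}{5} + \frac{1}{5} \cdot 4 = - \frac{3}{5} + \frac{4}{5} = \frac{1}{5} \approx 0.2$)
$T{\left(X \right)} = - 5 X - 5 \left(1 + X\right)^{2} \left(7 + X\right)^{2}$ ($T{\left(X \right)} = - 5 \left(X + \left(\left(X + 1\right) \left(7 + X\right)\right)^{2}\right) = - 5 \left(X + \left(\left(1 + X\right) \left(7 + X\right)\right)^{2}\right) = - 5 \left(X + \left(1 + X\right)^{2} \left(7 + X\right)^{2}\right) = - 5 X - 5 \left(1 + X\right)^{2} \left(7 + X\right)^{2}$)
$\frac{T{\left(181 \right)}}{\left(z + 59\right)^{2}} = \frac{\left(-5\right) 181 - 5 \left(7 + 181^{2} + 8 \cdot 181\right)^{2}}{\left(\frac{1}{5} + 59\right)^{2}} = \frac{-905 - 5 \left(7 + 32761 + 1448\right)^{2}}{\left(\frac{296}{5}\right)^{2}} = \frac{-905 - 5 \cdot 34216^{2}}{\frac{87616}{25}} = \left(-905 - 5853673280\right) \frac{25}{87616} = \left(-5853674185\right) \frac{25}{87616} = - \frac{146341854625}{87616}$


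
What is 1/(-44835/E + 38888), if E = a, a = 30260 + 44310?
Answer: 14914/579966665 ≈ 2.5715e-5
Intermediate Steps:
a = 74570
E = 74570
1/(-44835/E + 38888) = 1/(-44835/74570 + 38888) = 1/(-44835*1/74570 + 38888) = 1/(-8967/14914 + 38888) = 1/(579966665/14914) = 14914/579966665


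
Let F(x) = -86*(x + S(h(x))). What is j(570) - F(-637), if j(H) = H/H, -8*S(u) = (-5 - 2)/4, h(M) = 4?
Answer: -876195/16 ≈ -54762.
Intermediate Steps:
S(u) = 7/32 (S(u) = -(-5 - 2)/(8*4) = -(-7)/(8*4) = -⅛*(-7/4) = 7/32)
j(H) = 1
F(x) = -301/16 - 86*x (F(x) = -86*(x + 7/32) = -86*(7/32 + x) = -301/16 - 86*x)
j(570) - F(-637) = 1 - (-301/16 - 86*(-637)) = 1 - (-301/16 + 54782) = 1 - 1*876211/16 = 1 - 876211/16 = -876195/16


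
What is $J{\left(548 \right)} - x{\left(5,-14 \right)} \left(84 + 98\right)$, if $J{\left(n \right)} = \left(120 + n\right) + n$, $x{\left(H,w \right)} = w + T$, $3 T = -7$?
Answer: $\frac{12566}{3} \approx 4188.7$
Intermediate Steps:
$T = - \frac{7}{3}$ ($T = \frac{1}{3} \left(-7\right) = - \frac{7}{3} \approx -2.3333$)
$x{\left(H,w \right)} = - \frac{7}{3} + w$ ($x{\left(H,w \right)} = w - \frac{7}{3} = - \frac{7}{3} + w$)
$J{\left(n \right)} = 120 + 2 n$
$J{\left(548 \right)} - x{\left(5,-14 \right)} \left(84 + 98\right) = \left(120 + 2 \cdot 548\right) - \left(- \frac{7}{3} - 14\right) \left(84 + 98\right) = \left(120 + 1096\right) - \left(- \frac{49}{3}\right) 182 = 1216 - - \frac{8918}{3} = 1216 + \frac{8918}{3} = \frac{12566}{3}$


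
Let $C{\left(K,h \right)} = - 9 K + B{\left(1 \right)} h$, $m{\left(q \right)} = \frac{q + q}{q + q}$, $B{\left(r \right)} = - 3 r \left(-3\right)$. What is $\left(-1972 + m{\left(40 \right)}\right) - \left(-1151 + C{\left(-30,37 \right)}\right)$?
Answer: $-1423$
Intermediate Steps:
$B{\left(r \right)} = 9 r$
$m{\left(q \right)} = 1$ ($m{\left(q \right)} = \frac{2 q}{2 q} = 2 q \frac{1}{2 q} = 1$)
$C{\left(K,h \right)} = - 9 K + 9 h$ ($C{\left(K,h \right)} = - 9 K + 9 \cdot 1 h = - 9 K + 9 h$)
$\left(-1972 + m{\left(40 \right)}\right) - \left(-1151 + C{\left(-30,37 \right)}\right) = \left(-1972 + 1\right) - \left(-1151 + \left(\left(-9\right) \left(-30\right) + 9 \cdot 37\right)\right) = -1971 - \left(-1151 + \left(270 + 333\right)\right) = -1971 - \left(-1151 + 603\right) = -1971 - -548 = -1971 + 548 = -1423$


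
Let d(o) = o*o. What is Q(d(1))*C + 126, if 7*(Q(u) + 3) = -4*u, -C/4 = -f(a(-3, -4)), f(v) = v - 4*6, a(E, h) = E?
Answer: 3582/7 ≈ 511.71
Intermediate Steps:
d(o) = o²
f(v) = -24 + v (f(v) = v - 24 = -24 + v)
C = -108 (C = -(-4)*(-24 - 3) = -(-4)*(-27) = -4*27 = -108)
Q(u) = -3 - 4*u/7 (Q(u) = -3 + (-4*u)/7 = -3 - 4*u/7)
Q(d(1))*C + 126 = (-3 - 4/7*1²)*(-108) + 126 = (-3 - 4/7*1)*(-108) + 126 = (-3 - 4/7)*(-108) + 126 = -25/7*(-108) + 126 = 2700/7 + 126 = 3582/7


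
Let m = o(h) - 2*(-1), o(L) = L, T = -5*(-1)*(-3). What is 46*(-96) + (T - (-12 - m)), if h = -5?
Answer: -4422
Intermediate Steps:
T = -15 (T = 5*(-3) = -15)
m = -3 (m = -5 - 2*(-1) = -5 + 2 = -3)
46*(-96) + (T - (-12 - m)) = 46*(-96) + (-15 - (-12 - 1*(-3))) = -4416 + (-15 - (-12 + 3)) = -4416 + (-15 - 1*(-9)) = -4416 + (-15 + 9) = -4416 - 6 = -4422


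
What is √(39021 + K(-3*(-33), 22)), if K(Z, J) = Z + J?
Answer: √39142 ≈ 197.84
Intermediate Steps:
K(Z, J) = J + Z
√(39021 + K(-3*(-33), 22)) = √(39021 + (22 - 3*(-33))) = √(39021 + (22 + 99)) = √(39021 + 121) = √39142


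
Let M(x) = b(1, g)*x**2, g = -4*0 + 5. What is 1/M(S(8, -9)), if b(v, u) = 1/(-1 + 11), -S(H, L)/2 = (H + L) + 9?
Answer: 5/128 ≈ 0.039063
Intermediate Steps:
S(H, L) = -18 - 2*H - 2*L (S(H, L) = -2*((H + L) + 9) = -2*(9 + H + L) = -18 - 2*H - 2*L)
g = 5 (g = 0 + 5 = 5)
b(v, u) = 1/10
M(x) = x**2/10
1/M(S(8, -9)) = 1/((-18 - 2*8 - 2*(-9))**2/10) = 1/((-18 - 16 + 18)**2/10) = 1/((1/10)*(-16)**2) = 1/((1/10)*256) = 1/(128/5) = 5/128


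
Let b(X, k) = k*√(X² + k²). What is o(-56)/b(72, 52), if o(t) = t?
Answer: -7*√493/12818 ≈ -0.012126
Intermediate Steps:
o(-56)/b(72, 52) = -56*1/(52*√(72² + 52²)) = -56*1/(52*√(5184 + 2704)) = -56*√493/102544 = -7*√493/12818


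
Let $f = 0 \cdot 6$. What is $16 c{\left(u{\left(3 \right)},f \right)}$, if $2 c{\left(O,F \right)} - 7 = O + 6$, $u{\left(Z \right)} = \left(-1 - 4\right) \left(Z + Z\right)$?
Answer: $-136$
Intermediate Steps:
$f = 0$
$u{\left(Z \right)} = - 10 Z$ ($u{\left(Z \right)} = - 5 \cdot 2 Z = - 10 Z$)
$c{\left(O,F \right)} = \frac{13}{2} + \frac{O}{2}$ ($c{\left(O,F \right)} = \frac{7}{2} + \frac{O + 6}{2} = \frac{7}{2} + \frac{6 + O}{2} = \frac{7}{2} + \left(3 + \frac{O}{2}\right) = \frac{13}{2} + \frac{O}{2}$)
$16 c{\left(u{\left(3 \right)},f \right)} = 16 \left(\frac{13}{2} + \frac{\left(-10\right) 3}{2}\right) = 16 \left(\frac{13}{2} + \frac{1}{2} \left(-30\right)\right) = 16 \left(\frac{13}{2} - 15\right) = 16 \left(- \frac{17}{2}\right) = -136$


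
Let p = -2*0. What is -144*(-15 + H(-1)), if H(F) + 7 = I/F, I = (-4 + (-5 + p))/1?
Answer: 1872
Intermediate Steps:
p = 0
I = -9 (I = (-4 + (-5 + 0))/1 = 1*(-4 - 5) = 1*(-9) = -9)
H(F) = -7 - 9/F
-144*(-15 + H(-1)) = -144*(-15 + (-7 - 9/(-1))) = -144*(-15 + (-7 - 9*(-1))) = -144*(-15 + (-7 + 9)) = -144*(-15 + 2) = -144*(-13) = 1872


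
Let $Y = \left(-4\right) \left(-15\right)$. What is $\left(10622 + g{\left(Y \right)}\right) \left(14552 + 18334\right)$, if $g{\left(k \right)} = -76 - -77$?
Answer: $349347978$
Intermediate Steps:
$Y = 60$
$g{\left(k \right)} = 1$ ($g{\left(k \right)} = -76 + 77 = 1$)
$\left(10622 + g{\left(Y \right)}\right) \left(14552 + 18334\right) = \left(10622 + 1\right) \left(14552 + 18334\right) = 10623 \cdot 32886 = 349347978$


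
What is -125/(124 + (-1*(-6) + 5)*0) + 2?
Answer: 123/124 ≈ 0.99194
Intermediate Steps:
-125/(124 + (-1*(-6) + 5)*0) + 2 = -125/(124 + (6 + 5)*0) + 2 = -125/(124 + 11*0) + 2 = -125/(124 + 0) + 2 = -125/124 + 2 = 123/124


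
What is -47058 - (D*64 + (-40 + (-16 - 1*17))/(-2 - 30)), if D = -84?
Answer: -1333897/32 ≈ -41684.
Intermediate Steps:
-47058 - (D*64 + (-40 + (-16 - 1*17))/(-2 - 30)) = -47058 - (-84*64 + (-40 + (-16 - 1*17))/(-2 - 30)) = -47058 - (-5376 + (-40 + (-16 - 17))/(-32)) = -47058 - (-5376 + (-40 - 33)*(-1/32)) = -47058 - (-5376 - 73*(-1/32)) = -47058 - (-5376 + 73/32) = -47058 - 1*(-171959/32) = -47058 + 171959/32 = -1333897/32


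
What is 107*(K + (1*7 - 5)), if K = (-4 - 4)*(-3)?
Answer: 2782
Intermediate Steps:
K = 24 (K = -8*(-3) = 24)
107*(K + (1*7 - 5)) = 107*(24 + (1*7 - 5)) = 107*(24 + (7 - 5)) = 107*(24 + 2) = 107*26 = 2782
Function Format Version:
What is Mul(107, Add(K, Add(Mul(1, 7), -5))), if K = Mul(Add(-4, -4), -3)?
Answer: 2782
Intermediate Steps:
K = 24 (K = Mul(-8, -3) = 24)
Mul(107, Add(K, Add(Mul(1, 7), -5))) = Mul(107, Add(24, Add(Mul(1, 7), -5))) = Mul(107, Add(24, Add(7, -5))) = Mul(107, Add(24, 2)) = Mul(107, 26) = 2782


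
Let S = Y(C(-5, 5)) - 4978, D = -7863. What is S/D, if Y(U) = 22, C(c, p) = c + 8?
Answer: 1652/2621 ≈ 0.63029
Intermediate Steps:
C(c, p) = 8 + c
S = -4956 (S = 22 - 4978 = -4956)
S/D = -4956/(-7863) = -4956*(-1/7863) = 1652/2621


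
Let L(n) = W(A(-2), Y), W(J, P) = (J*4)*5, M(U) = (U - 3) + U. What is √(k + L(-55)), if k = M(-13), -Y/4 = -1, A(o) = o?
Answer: I*√69 ≈ 8.3066*I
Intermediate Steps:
Y = 4 (Y = -4*(-1) = 4)
M(U) = -3 + 2*U (M(U) = (-3 + U) + U = -3 + 2*U)
W(J, P) = 20*J (W(J, P) = (4*J)*5 = 20*J)
L(n) = -40 (L(n) = 20*(-2) = -40)
k = -29 (k = -3 + 2*(-13) = -3 - 26 = -29)
√(k + L(-55)) = √(-29 - 40) = √(-69) = I*√69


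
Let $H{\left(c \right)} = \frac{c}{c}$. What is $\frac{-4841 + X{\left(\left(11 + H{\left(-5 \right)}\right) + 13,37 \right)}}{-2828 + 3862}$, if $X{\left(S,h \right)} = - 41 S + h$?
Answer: $- \frac{5829}{1034} \approx -5.6373$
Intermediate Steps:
$H{\left(c \right)} = 1$
$X{\left(S,h \right)} = h - 41 S$
$\frac{-4841 + X{\left(\left(11 + H{\left(-5 \right)}\right) + 13,37 \right)}}{-2828 + 3862} = \frac{-4841 + \left(37 - 41 \left(\left(11 + 1\right) + 13\right)\right)}{-2828 + 3862} = \frac{-4841 + \left(37 - 41 \left(12 + 13\right)\right)}{1034} = \left(-4841 + \left(37 - 1025\right)\right) \frac{1}{1034} = \left(-4841 - 988\right) \frac{1}{1034} = \left(-5829\right) \frac{1}{1034} = - \frac{5829}{1034}$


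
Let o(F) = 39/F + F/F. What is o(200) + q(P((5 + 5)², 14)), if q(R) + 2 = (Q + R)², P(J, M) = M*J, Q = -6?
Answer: 388647039/200 ≈ 1.9432e+6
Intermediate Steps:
P(J, M) = J*M
o(F) = 1 + 39/F (o(F) = 39/F + 1 = 1 + 39/F)
q(R) = -2 + (-6 + R)²
o(200) + q(P((5 + 5)², 14)) = (39 + 200)/200 + (-2 + (-6 + (5 + 5)²*14)²) = (1/200)*239 + (-2 + (-6 + 10²*14)²) = 239/200 + (-2 + (-6 + 100*14)²) = 239/200 + (-2 + (-6 + 1400)²) = 239/200 + (-2 + 1394²) = 239/200 + (-2 + 1943236) = 239/200 + 1943234 = 388647039/200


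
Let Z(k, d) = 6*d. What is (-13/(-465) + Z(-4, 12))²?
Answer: 1121781049/216225 ≈ 5188.0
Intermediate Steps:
(-13/(-465) + Z(-4, 12))² = (-13/(-465) + 6*12)² = (-13*(-1/465) + 72)² = (13/465 + 72)² = (33493/465)² = 1121781049/216225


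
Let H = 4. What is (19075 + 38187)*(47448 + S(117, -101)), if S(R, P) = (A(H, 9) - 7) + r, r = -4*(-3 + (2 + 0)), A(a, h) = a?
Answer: 2717024638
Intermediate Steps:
r = 4 (r = -4*(-3 + 2) = -4*(-1) = 4)
S(R, P) = 1 (S(R, P) = (4 - 7) + 4 = -3 + 4 = 1)
(19075 + 38187)*(47448 + S(117, -101)) = (19075 + 38187)*(47448 + 1) = 57262*47449 = 2717024638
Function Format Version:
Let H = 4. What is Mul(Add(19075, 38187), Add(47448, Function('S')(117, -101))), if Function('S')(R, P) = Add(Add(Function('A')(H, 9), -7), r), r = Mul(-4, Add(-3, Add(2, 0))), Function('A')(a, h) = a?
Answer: 2717024638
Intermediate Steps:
r = 4 (r = Mul(-4, Add(-3, 2)) = Mul(-4, -1) = 4)
Function('S')(R, P) = 1 (Function('S')(R, P) = Add(Add(4, -7), 4) = Add(-3, 4) = 1)
Mul(Add(19075, 38187), Add(47448, Function('S')(117, -101))) = Mul(Add(19075, 38187), Add(47448, 1)) = Mul(57262, 47449) = 2717024638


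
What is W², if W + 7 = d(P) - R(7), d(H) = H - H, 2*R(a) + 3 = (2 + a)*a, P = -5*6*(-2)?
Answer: 1369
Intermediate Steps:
P = 60 (P = -30*(-2) = 60)
R(a) = -3/2 + a*(2 + a)/2 (R(a) = -3/2 + ((2 + a)*a)/2 = -3/2 + (a*(2 + a))/2 = -3/2 + a*(2 + a)/2)
d(H) = 0
W = -37 (W = -7 + (0 - (-3/2 + 7 + (½)*7²)) = -7 + (0 - (-3/2 + 7 + (½)*49)) = -7 + (0 - (-3/2 + 7 + 49/2)) = -7 + (0 - 1*30) = -7 + (0 - 30) = -7 - 30 = -37)
W² = (-37)² = 1369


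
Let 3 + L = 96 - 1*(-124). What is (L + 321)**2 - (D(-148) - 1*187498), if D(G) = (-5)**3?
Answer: 477067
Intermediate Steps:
D(G) = -125
L = 217 (L = -3 + (96 - 1*(-124)) = -3 + (96 + 124) = -3 + 220 = 217)
(L + 321)**2 - (D(-148) - 1*187498) = (217 + 321)**2 - (-125 - 1*187498) = 538**2 - (-125 - 187498) = 289444 - 1*(-187623) = 289444 + 187623 = 477067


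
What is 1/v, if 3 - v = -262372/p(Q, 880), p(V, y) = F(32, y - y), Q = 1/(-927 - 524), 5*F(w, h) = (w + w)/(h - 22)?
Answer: -8/3607591 ≈ -2.2175e-6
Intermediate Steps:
F(w, h) = 2*w/(5*(-22 + h)) (F(w, h) = ((w + w)/(h - 22))/5 = ((2*w)/(-22 + h))/5 = (2*w/(-22 + h))/5 = 2*w/(5*(-22 + h)))
Q = -1/1451 (Q = 1/(-1451) = -1/1451 ≈ -0.00068918)
p(V, y) = -32/55 (p(V, y) = (⅖)*32/(-22 + (y - y)) = (⅖)*32/(-22 + 0) = (⅖)*32/(-22) = (⅖)*32*(-1/22) = -32/55)
v = -3607591/8 (v = 3 - (-262372)/(-32/55) = 3 - (-262372)*(-55)/32 = 3 - 1*3607615/8 = 3 - 3607615/8 = -3607591/8 ≈ -4.5095e+5)
1/v = 1/(-3607591/8) = -8/3607591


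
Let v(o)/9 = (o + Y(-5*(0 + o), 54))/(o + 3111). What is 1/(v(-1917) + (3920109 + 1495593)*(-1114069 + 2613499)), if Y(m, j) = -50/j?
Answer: 1791/14543754695273368 ≈ 1.2315e-13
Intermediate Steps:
v(o) = 9*(-25/27 + o)/(3111 + o) (v(o) = 9*((o - 50/54)/(o + 3111)) = 9*((o - 50*1/54)/(3111 + o)) = 9*((o - 25/27)/(3111 + o)) = 9*((-25/27 + o)/(3111 + o)) = 9*(-25/27 + o)/(3111 + o))
1/(v(-1917) + (3920109 + 1495593)*(-1114069 + 2613499)) = 1/((-25 + 27*(-1917))/(3*(3111 - 1917)) + (3920109 + 1495593)*(-1114069 + 2613499)) = 1/((⅓)*(-25 - 51759)/1194 + 5415702*1499430) = 1/((⅓)*(1/1194)*(-51784) + 8120466049860) = 1/(-25892/1791 + 8120466049860) = 1/(14543754695273368/1791) = 1791/14543754695273368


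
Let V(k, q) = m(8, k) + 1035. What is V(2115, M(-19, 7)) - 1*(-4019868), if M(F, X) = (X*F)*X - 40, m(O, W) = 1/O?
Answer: 32167225/8 ≈ 4.0209e+6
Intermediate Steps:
M(F, X) = -40 + F*X² (M(F, X) = (F*X)*X - 40 = F*X² - 40 = -40 + F*X²)
V(k, q) = 8281/8 (V(k, q) = 1/8 + 1035 = ⅛ + 1035 = 8281/8)
V(2115, M(-19, 7)) - 1*(-4019868) = 8281/8 - 1*(-4019868) = 8281/8 + 4019868 = 32167225/8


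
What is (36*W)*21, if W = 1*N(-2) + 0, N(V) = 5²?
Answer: 18900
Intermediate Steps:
N(V) = 25
W = 25 (W = 1*25 + 0 = 25 + 0 = 25)
(36*W)*21 = (36*25)*21 = 900*21 = 18900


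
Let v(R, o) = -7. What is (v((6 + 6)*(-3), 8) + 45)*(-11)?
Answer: -418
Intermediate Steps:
(v((6 + 6)*(-3), 8) + 45)*(-11) = (-7 + 45)*(-11) = 38*(-11) = -418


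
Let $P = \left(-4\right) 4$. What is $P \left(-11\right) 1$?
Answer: $176$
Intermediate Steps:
$P = -16$
$P \left(-11\right) 1 = \left(-16\right) \left(-11\right) 1 = 176 \cdot 1 = 176$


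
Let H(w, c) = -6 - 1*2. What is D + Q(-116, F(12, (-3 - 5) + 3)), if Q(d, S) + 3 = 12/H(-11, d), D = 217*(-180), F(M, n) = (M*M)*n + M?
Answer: -78129/2 ≈ -39065.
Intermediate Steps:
F(M, n) = M + n*M**2 (F(M, n) = M**2*n + M = n*M**2 + M = M + n*M**2)
H(w, c) = -8 (H(w, c) = -6 - 2 = -8)
D = -39060
Q(d, S) = -9/2 (Q(d, S) = -3 + 12/(-8) = -3 + 12*(-1/8) = -3 - 3/2 = -9/2)
D + Q(-116, F(12, (-3 - 5) + 3)) = -39060 - 9/2 = -78129/2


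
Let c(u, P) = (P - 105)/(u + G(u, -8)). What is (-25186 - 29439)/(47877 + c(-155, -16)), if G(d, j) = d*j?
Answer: -59268125/51946424 ≈ -1.1409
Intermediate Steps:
c(u, P) = -(-105 + P)/(7*u) (c(u, P) = (P - 105)/(u + u*(-8)) = (-105 + P)/(u - 8*u) = (-105 + P)/((-7*u)) = (-105 + P)*(-1/(7*u)) = -(-105 + P)/(7*u))
(-25186 - 29439)/(47877 + c(-155, -16)) = (-25186 - 29439)/(47877 + (⅐)*(105 - 1*(-16))/(-155)) = -54625/(47877 + (⅐)*(-1/155)*(105 + 16)) = -54625/(47877 + (⅐)*(-1/155)*121) = -54625/(47877 - 121/1085) = -54625/51946424/1085 = -54625*1085/51946424 = -59268125/51946424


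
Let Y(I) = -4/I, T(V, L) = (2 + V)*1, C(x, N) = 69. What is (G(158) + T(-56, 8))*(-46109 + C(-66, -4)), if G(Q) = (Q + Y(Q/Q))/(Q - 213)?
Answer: 2615072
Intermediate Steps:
T(V, L) = 2 + V
G(Q) = (-4 + Q)/(-213 + Q) (G(Q) = (Q - 4/(Q/Q))/(Q - 213) = (Q - 4/1)/(-213 + Q) = (Q - 4*1)/(-213 + Q) = (Q - 4)/(-213 + Q) = (-4 + Q)/(-213 + Q))
(G(158) + T(-56, 8))*(-46109 + C(-66, -4)) = ((-4 + 158)/(-213 + 158) + (2 - 56))*(-46109 + 69) = (154/(-55) - 54)*(-46040) = (-1/55*154 - 54)*(-46040) = (-14/5 - 54)*(-46040) = -284/5*(-46040) = 2615072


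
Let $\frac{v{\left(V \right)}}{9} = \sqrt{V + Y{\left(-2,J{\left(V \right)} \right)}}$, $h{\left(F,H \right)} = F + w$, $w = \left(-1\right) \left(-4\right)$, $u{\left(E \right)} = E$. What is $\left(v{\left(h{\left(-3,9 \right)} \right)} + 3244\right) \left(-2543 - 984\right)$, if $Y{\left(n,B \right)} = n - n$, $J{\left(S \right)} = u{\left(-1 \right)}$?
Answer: $-11473331$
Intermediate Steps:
$J{\left(S \right)} = -1$
$Y{\left(n,B \right)} = 0$
$w = 4$
$h{\left(F,H \right)} = 4 + F$ ($h{\left(F,H \right)} = F + 4 = 4 + F$)
$v{\left(V \right)} = 9 \sqrt{V}$ ($v{\left(V \right)} = 9 \sqrt{V + 0} = 9 \sqrt{V}$)
$\left(v{\left(h{\left(-3,9 \right)} \right)} + 3244\right) \left(-2543 - 984\right) = \left(9 \sqrt{4 - 3} + 3244\right) \left(-2543 - 984\right) = \left(9 \sqrt{1} + 3244\right) \left(-3527\right) = \left(9 \cdot 1 + 3244\right) \left(-3527\right) = \left(9 + 3244\right) \left(-3527\right) = 3253 \left(-3527\right) = -11473331$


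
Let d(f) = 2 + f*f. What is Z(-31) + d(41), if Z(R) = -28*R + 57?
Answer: 2608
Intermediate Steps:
Z(R) = 57 - 28*R
d(f) = 2 + f²
Z(-31) + d(41) = (57 - 28*(-31)) + (2 + 41²) = (57 + 868) + (2 + 1681) = 925 + 1683 = 2608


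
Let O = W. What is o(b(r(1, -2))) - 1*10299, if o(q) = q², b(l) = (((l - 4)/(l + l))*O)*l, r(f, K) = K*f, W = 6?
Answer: -9975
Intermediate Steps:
O = 6
b(l) = -12 + 3*l (b(l) = (((l - 4)/(l + l))*6)*l = (((-4 + l)/((2*l)))*6)*l = (((-4 + l)*(1/(2*l)))*6)*l = (((-4 + l)/(2*l))*6)*l = (3*(-4 + l)/l)*l = -12 + 3*l)
o(b(r(1, -2))) - 1*10299 = (-12 + 3*(-2*1))² - 1*10299 = (-12 + 3*(-2))² - 10299 = (-12 - 6)² - 10299 = (-18)² - 10299 = 324 - 10299 = -9975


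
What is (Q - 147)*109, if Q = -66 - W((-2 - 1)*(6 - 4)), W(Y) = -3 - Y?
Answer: -23544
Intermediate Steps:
Q = -69 (Q = -66 - (-3 - (-2 - 1)*(6 - 4)) = -66 - (-3 - (-3)*2) = -66 - (-3 - 1*(-6)) = -66 - (-3 + 6) = -66 - 1*3 = -66 - 3 = -69)
(Q - 147)*109 = (-69 - 147)*109 = -216*109 = -23544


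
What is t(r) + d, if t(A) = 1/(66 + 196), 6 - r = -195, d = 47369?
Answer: 12410679/262 ≈ 47369.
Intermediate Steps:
r = 201 (r = 6 - 1*(-195) = 6 + 195 = 201)
t(A) = 1/262
t(r) + d = 1/262 + 47369 = 12410679/262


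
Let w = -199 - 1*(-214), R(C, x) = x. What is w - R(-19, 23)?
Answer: -8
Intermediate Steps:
w = 15 (w = -199 + 214 = 15)
w - R(-19, 23) = 15 - 1*23 = 15 - 23 = -8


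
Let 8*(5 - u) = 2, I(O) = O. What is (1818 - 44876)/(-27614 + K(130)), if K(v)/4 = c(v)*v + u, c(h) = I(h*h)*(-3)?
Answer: 43058/26391595 ≈ 0.0016315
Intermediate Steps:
u = 19/4 (u = 5 - 1/8*2 = 5 - 1/4 = 19/4 ≈ 4.7500)
c(h) = -3*h**2 (c(h) = (h*h)*(-3) = h**2*(-3) = -3*h**2)
K(v) = 19 - 12*v**3 (K(v) = 4*((-3*v**2)*v + 19/4) = 4*(-3*v**3 + 19/4) = 4*(19/4 - 3*v**3) = 19 - 12*v**3)
(1818 - 44876)/(-27614 + K(130)) = (1818 - 44876)/(-27614 + (19 - 12*130**3)) = -43058/(-27614 + (19 - 12*2197000)) = -43058/(-27614 + (19 - 26364000)) = -43058/(-27614 - 26363981) = -43058/(-26391595) = -43058*(-1/26391595) = 43058/26391595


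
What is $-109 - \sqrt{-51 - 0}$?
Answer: $-109 - i \sqrt{51} \approx -109.0 - 7.1414 i$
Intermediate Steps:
$-109 - \sqrt{-51 - 0} = -109 - \sqrt{-51 + 0} = -109 - \sqrt{-51} = -109 - i \sqrt{51}$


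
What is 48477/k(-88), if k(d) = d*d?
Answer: 4407/704 ≈ 6.2599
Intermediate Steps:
k(d) = d²
48477/k(-88) = 48477/((-88)²) = 48477/7744 = 48477*(1/7744) = 4407/704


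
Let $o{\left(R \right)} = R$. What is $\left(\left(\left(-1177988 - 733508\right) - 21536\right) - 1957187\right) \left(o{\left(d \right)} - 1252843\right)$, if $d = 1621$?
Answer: $4867527597618$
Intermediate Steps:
$\left(\left(\left(-1177988 - 733508\right) - 21536\right) - 1957187\right) \left(o{\left(d \right)} - 1252843\right) = \left(\left(\left(-1177988 - 733508\right) - 21536\right) - 1957187\right) \left(1621 - 1252843\right) = \left(\left(-1911496 + \left(-142424 + 120888\right)\right) - 1957187\right) \left(-1251222\right) = \left(\left(-1911496 - 21536\right) - 1957187\right) \left(-1251222\right) = \left(-1933032 - 1957187\right) \left(-1251222\right) = \left(-3890219\right) \left(-1251222\right) = 4867527597618$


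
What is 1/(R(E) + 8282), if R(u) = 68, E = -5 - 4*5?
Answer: 1/8350 ≈ 0.00011976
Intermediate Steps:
E = -25 (E = -5 - 20 = -25)
1/(R(E) + 8282) = 1/(68 + 8282) = 1/8350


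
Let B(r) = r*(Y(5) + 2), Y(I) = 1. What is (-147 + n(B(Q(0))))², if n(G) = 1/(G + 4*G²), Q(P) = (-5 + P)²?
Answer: 11012601538576/509630625 ≈ 21609.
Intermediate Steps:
B(r) = 3*r (B(r) = r*(1 + 2) = r*3 = 3*r)
(-147 + n(B(Q(0))))² = (-147 + 1/(((3*(-5 + 0)²))*(1 + 4*(3*(-5 + 0)²))))² = (-147 + 1/(((3*(-5)²))*(1 + 4*(3*(-5)²))))² = (-147 + 1/(((3*25))*(1 + 4*(3*25))))² = (-147 + 1/(75*(1 + 4*75)))² = (-147 + 1/(75*(1 + 300)))² = (-147 + (1/75)/301)² = (-147 + (1/75)*(1/301))² = (-147 + 1/22575)² = (-3318524/22575)² = 11012601538576/509630625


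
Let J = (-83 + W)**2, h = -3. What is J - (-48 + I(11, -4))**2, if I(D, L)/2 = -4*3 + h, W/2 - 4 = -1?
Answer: -155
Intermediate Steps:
W = 6 (W = 8 + 2*(-1) = 8 - 2 = 6)
I(D, L) = -30 (I(D, L) = 2*(-4*3 - 3) = 2*(-12 - 3) = 2*(-15) = -30)
J = 5929 (J = (-83 + 6)**2 = (-77)**2 = 5929)
J - (-48 + I(11, -4))**2 = 5929 - (-48 - 30)**2 = 5929 - 1*(-78)**2 = 5929 - 1*6084 = 5929 - 6084 = -155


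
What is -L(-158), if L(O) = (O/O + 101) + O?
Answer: 56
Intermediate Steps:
L(O) = 102 + O (L(O) = (1 + 101) + O = 102 + O)
-L(-158) = -(102 - 158) = -1*(-56) = 56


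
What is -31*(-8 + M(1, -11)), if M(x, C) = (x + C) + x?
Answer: 527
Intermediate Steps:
M(x, C) = C + 2*x (M(x, C) = (C + x) + x = C + 2*x)
-31*(-8 + M(1, -11)) = -31*(-8 + (-11 + 2*1)) = -31*(-8 + (-11 + 2)) = -31*(-8 - 9) = -31*(-17) = 527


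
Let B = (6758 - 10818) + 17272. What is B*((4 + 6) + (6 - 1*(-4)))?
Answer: 264240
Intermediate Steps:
B = 13212 (B = -4060 + 17272 = 13212)
B*((4 + 6) + (6 - 1*(-4))) = 13212*((4 + 6) + (6 - 1*(-4))) = 13212*(10 + (6 + 4)) = 13212*(10 + 10) = 13212*20 = 264240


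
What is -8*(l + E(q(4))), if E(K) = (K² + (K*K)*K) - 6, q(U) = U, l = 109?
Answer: -1464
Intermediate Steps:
E(K) = -6 + K² + K³ (E(K) = (K² + K²*K) - 6 = (K² + K³) - 6 = -6 + K² + K³)
-8*(l + E(q(4))) = -8*(109 + (-6 + 4² + 4³)) = -8*(109 + (-6 + 16 + 64)) = -8*(109 + 74) = -8*183 = -1464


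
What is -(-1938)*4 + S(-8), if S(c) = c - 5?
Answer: 7739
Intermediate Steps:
S(c) = -5 + c
-(-1938)*4 + S(-8) = -(-1938)*4 + (-5 - 8) = -114*(-68) - 13 = 7752 - 13 = 7739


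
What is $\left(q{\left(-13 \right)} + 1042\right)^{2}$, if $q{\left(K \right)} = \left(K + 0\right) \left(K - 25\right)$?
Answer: $2359296$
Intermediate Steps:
$q{\left(K \right)} = K \left(-25 + K\right)$
$\left(q{\left(-13 \right)} + 1042\right)^{2} = \left(- 13 \left(-25 - 13\right) + 1042\right)^{2} = \left(\left(-13\right) \left(-38\right) + 1042\right)^{2} = \left(494 + 1042\right)^{2} = 1536^{2} = 2359296$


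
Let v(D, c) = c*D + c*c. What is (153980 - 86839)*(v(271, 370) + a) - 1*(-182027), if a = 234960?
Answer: 31699462357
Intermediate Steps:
v(D, c) = c² + D*c (v(D, c) = D*c + c² = c² + D*c)
(153980 - 86839)*(v(271, 370) + a) - 1*(-182027) = (153980 - 86839)*(370*(271 + 370) + 234960) - 1*(-182027) = 67141*(370*641 + 234960) + 182027 = 67141*(237170 + 234960) + 182027 = 67141*472130 + 182027 = 31699280330 + 182027 = 31699462357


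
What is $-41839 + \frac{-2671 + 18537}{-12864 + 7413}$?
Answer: $- \frac{228080255}{5451} \approx -41842.0$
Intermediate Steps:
$-41839 + \frac{-2671 + 18537}{-12864 + 7413} = -41839 + \frac{15866}{-5451} = -41839 + 15866 \left(- \frac{1}{5451}\right) = -41839 - \frac{15866}{5451} = - \frac{228080255}{5451}$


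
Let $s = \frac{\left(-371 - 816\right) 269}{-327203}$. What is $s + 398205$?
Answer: $\frac{130294189918}{327203} \approx 3.9821 \cdot 10^{5}$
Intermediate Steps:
$s = \frac{319303}{327203}$ ($s = \left(-1187\right) 269 \left(- \frac{1}{327203}\right) = \left(-319303\right) \left(- \frac{1}{327203}\right) = \frac{319303}{327203} \approx 0.97586$)
$s + 398205 = \frac{319303}{327203} + 398205 = \frac{130294189918}{327203}$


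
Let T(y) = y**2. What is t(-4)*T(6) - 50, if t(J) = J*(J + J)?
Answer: 1102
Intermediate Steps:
t(J) = 2*J**2 (t(J) = J*(2*J) = 2*J**2)
t(-4)*T(6) - 50 = (2*(-4)**2)*6**2 - 50 = (2*16)*36 - 50 = 32*36 - 50 = 1152 - 50 = 1102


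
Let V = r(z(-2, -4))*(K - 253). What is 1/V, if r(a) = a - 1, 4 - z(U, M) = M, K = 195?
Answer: -1/406 ≈ -0.0024631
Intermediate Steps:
z(U, M) = 4 - M
r(a) = -1 + a
V = -406 (V = (-1 + (4 - 1*(-4)))*(195 - 253) = (-1 + (4 + 4))*(-58) = (-1 + 8)*(-58) = 7*(-58) = -406)
1/V = 1/(-406) = -1/406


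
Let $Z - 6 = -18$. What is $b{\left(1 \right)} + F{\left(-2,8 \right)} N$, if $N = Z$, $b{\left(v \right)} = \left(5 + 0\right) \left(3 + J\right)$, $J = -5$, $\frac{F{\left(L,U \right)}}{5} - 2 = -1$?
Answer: $-70$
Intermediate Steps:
$Z = -12$ ($Z = 6 - 18 = -12$)
$F{\left(L,U \right)} = 5$ ($F{\left(L,U \right)} = 10 + 5 \left(-1\right) = 10 - 5 = 5$)
$b{\left(v \right)} = -10$ ($b{\left(v \right)} = \left(5 + 0\right) \left(3 - 5\right) = 5 \left(-2\right) = -10$)
$N = -12$
$b{\left(1 \right)} + F{\left(-2,8 \right)} N = -10 + 5 \left(-12\right) = -10 - 60 = -70$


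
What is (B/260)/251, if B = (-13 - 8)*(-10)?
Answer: 21/6526 ≈ 0.0032179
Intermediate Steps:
B = 210 (B = -21*(-10) = 210)
(B/260)/251 = (210/260)/251 = (210*(1/260))*(1/251) = (21/26)*(1/251) = 21/6526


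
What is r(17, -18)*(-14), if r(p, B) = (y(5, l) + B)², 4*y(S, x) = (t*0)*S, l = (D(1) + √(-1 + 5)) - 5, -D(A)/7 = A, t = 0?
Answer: -4536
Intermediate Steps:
D(A) = -7*A
l = -10 (l = (-7*1 + √(-1 + 5)) - 5 = (-7 + √4) - 5 = (-7 + 2) - 5 = -5 - 5 = -10)
y(S, x) = 0 (y(S, x) = ((0*0)*S)/4 = (0*S)/4 = (¼)*0 = 0)
r(p, B) = B² (r(p, B) = (0 + B)² = B²)
r(17, -18)*(-14) = (-18)²*(-14) = 324*(-14) = -4536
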